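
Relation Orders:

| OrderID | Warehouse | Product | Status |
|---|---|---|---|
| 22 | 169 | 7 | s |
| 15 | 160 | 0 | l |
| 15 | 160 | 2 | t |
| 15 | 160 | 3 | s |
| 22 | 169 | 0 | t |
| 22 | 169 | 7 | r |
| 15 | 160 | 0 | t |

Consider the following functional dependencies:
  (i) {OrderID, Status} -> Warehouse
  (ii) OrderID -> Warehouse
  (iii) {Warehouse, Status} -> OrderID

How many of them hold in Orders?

(i) {OrderID, Status} -> Warehouse: every LHS value maps to a single RHS value — holds.
(ii) OrderID -> Warehouse: every LHS value maps to a single RHS value — holds.
(iii) {Warehouse, Status} -> OrderID: every LHS value maps to a single RHS value — holds.
3 of the 3 dependencies hold.

3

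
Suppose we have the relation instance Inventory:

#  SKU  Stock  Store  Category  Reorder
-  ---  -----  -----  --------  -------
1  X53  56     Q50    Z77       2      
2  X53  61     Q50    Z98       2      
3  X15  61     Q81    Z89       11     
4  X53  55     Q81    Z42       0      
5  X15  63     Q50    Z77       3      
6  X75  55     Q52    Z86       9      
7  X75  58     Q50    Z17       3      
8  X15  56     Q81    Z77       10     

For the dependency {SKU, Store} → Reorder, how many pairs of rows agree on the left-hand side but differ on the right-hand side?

1

(SKU=X53, Store=Q50): all 2 rows agree on Reorder — 0 pairs.
(SKU=X15, Store=Q81): violating pairs (3,8) — 1 pair.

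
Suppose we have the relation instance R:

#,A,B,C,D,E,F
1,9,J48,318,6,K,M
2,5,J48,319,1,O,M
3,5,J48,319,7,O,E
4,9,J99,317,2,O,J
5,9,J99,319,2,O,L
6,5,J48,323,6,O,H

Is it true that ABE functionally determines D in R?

(A=9, B=J48, E=K): row 1 → D = 6 ✓
(A=5, B=J48, E=O): rows 2, 3, 6 → D takes values {1, 7, 6} — violation
(A=9, B=J99, E=O): rows 4, 5 → D = 2, 2 ✓
Two rows agree on ABE but differ on D, so ABE -> D does not hold.

No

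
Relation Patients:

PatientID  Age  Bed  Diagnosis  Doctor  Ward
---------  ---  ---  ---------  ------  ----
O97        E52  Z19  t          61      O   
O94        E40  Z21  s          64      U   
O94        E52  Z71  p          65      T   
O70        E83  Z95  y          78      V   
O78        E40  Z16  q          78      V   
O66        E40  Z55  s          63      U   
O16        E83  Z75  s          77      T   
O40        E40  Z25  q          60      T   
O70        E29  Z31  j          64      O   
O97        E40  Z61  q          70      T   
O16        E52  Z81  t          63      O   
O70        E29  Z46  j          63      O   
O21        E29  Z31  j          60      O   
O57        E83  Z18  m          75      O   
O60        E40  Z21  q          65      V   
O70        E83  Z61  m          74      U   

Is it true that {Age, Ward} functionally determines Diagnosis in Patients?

(Age=E52, Ward=O): 2 rows → Diagnosis = t, t ✓
(Age=E40, Ward=U): 2 rows → Diagnosis = s, s ✓
(Age=E52, Ward=T): 1 row → Diagnosis = p ✓
(Age=E83, Ward=V): 1 row → Diagnosis = y ✓
(Age=E40, Ward=V): 2 rows → Diagnosis = q, q ✓
(Age=E83, Ward=T): 1 row → Diagnosis = s ✓
(Age=E40, Ward=T): 2 rows → Diagnosis = q, q ✓
(Age=E29, Ward=O): 3 rows → Diagnosis = j, j, j ✓
(Age=E83, Ward=O): 1 row → Diagnosis = m ✓
(Age=E83, Ward=U): 1 row → Diagnosis = m ✓
Every {Age, Ward} value is associated with a single Diagnosis value, so {Age, Ward} -> Diagnosis holds.

Yes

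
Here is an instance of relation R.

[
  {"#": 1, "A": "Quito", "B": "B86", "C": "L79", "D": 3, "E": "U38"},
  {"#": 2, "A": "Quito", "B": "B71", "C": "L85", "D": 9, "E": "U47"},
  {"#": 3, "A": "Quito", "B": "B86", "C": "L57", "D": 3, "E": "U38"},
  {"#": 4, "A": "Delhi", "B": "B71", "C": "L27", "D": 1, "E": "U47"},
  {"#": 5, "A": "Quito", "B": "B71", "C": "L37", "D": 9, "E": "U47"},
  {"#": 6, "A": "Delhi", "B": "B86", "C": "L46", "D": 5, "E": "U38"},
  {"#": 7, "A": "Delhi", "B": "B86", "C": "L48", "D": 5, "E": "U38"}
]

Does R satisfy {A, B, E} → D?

(A=Quito, B=B86, E=U38): rows 1, 3 → D = 3, 3 ✓
(A=Quito, B=B71, E=U47): rows 2, 5 → D = 9, 9 ✓
(A=Delhi, B=B71, E=U47): row 4 → D = 1 ✓
(A=Delhi, B=B86, E=U38): rows 6, 7 → D = 5, 5 ✓
Every {A, B, E} value is associated with a single D value, so {A, B, E} → D holds.

Yes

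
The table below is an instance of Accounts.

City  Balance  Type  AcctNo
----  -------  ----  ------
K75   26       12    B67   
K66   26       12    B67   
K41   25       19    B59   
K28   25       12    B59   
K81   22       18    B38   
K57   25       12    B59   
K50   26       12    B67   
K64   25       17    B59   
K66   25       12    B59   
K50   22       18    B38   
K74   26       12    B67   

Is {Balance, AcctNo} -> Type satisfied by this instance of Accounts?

(Balance=26, AcctNo=B67): 4 rows → Type = 12, 12, 12, 12 ✓
(Balance=25, AcctNo=B59): 5 rows → Type takes values {19, 12, 17} — violation
(Balance=22, AcctNo=B38): 2 rows → Type = 18, 18 ✓
Two rows agree on {Balance, AcctNo} but differ on Type, so {Balance, AcctNo} -> Type does not hold.

No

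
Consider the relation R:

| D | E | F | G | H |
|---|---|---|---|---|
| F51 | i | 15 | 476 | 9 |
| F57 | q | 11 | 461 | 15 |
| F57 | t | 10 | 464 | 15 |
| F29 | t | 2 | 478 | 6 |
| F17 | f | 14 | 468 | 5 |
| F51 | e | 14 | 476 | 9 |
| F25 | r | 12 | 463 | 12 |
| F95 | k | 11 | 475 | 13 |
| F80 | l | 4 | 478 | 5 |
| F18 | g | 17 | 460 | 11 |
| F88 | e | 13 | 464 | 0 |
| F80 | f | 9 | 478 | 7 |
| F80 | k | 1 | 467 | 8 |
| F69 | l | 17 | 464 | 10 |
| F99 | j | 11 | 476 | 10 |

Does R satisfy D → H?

No

D=F51: 2 rows → H = 9, 9 ✓
D=F57: 2 rows → H = 15, 15 ✓
D=F29: 1 row → H = 6 ✓
D=F17: 1 row → H = 5 ✓
D=F25: 1 row → H = 12 ✓
D=F95: 1 row → H = 13 ✓
D=F80: 3 rows → H takes values {5, 7, 8} — violation
D=F18: 1 row → H = 11 ✓
D=F88: 1 row → H = 0 ✓
D=F69: 1 row → H = 10 ✓
D=F99: 1 row → H = 10 ✓
Two rows agree on D but differ on H, so D → H does not hold.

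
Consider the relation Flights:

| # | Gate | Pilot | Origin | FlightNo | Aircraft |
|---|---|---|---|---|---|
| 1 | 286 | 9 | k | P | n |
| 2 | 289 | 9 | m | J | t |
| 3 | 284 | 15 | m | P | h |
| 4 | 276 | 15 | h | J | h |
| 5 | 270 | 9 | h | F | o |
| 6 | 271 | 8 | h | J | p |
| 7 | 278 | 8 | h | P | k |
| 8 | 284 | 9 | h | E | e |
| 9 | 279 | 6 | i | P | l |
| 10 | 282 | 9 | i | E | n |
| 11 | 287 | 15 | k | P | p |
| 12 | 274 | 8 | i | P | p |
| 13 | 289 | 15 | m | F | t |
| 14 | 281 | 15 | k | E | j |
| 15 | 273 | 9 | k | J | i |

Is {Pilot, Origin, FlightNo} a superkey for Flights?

All 15 rows have distinct {Pilot, Origin, FlightNo} values, so {Pilot, Origin, FlightNo} → (all attributes) holds and {Pilot, Origin, FlightNo} is a superkey.

Yes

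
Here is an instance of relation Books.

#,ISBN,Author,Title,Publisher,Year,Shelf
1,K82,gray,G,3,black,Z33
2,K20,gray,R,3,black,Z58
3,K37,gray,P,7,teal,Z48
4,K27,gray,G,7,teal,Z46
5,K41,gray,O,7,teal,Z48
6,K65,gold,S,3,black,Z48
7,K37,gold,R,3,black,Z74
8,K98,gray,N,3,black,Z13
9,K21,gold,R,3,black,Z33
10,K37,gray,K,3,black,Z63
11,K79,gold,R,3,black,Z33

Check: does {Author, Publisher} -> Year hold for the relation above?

Yes

(Author=gray, Publisher=3): rows 1, 2, 8, 10 → Year = black, black, black, black ✓
(Author=gray, Publisher=7): rows 3, 4, 5 → Year = teal, teal, teal ✓
(Author=gold, Publisher=3): rows 6, 7, 9, 11 → Year = black, black, black, black ✓
Every {Author, Publisher} value is associated with a single Year value, so {Author, Publisher} -> Year holds.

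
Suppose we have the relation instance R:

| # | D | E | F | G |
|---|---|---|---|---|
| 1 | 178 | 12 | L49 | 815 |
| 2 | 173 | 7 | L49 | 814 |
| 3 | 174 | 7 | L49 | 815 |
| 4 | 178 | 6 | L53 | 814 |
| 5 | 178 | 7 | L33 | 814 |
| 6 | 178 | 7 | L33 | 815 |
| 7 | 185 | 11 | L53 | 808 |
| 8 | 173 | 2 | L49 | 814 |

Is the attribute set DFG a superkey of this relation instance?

No

Rows 2 and 8 have the same DFG value (D=173, F=L49, G=814) but are distinct tuples, so DFG does not determine every attribute — not a superkey.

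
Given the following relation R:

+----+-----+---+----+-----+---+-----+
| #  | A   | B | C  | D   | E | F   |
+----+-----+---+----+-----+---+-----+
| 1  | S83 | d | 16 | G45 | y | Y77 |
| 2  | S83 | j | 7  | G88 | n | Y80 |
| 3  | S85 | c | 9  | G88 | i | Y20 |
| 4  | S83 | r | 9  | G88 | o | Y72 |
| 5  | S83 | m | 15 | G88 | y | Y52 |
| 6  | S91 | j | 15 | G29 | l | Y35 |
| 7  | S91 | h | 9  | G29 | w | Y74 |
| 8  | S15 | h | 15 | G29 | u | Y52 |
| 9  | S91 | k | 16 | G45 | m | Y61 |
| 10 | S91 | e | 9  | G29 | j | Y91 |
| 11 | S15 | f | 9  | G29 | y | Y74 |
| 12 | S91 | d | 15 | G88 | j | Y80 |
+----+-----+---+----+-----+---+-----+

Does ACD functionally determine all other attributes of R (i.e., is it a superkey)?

No

Rows 7 and 10 have the same ACD value (A=S91, C=9, D=G29) but are distinct tuples, so ACD does not determine every attribute — not a superkey.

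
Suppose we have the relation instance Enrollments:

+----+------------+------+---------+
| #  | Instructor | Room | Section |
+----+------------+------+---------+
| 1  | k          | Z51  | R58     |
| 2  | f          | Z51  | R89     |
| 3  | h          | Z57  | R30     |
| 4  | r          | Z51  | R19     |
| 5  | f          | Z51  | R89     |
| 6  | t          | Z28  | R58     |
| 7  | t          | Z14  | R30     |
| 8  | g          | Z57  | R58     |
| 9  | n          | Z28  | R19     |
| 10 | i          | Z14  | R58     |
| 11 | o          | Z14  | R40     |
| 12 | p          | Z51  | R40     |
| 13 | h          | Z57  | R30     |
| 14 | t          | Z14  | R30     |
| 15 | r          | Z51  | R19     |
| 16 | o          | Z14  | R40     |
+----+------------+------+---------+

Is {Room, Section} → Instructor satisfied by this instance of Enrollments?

(Room=Z51, Section=R58): row 1 → Instructor = k ✓
(Room=Z51, Section=R89): rows 2, 5 → Instructor = f, f ✓
(Room=Z57, Section=R30): rows 3, 13 → Instructor = h, h ✓
(Room=Z51, Section=R19): rows 4, 15 → Instructor = r, r ✓
(Room=Z28, Section=R58): row 6 → Instructor = t ✓
(Room=Z14, Section=R30): rows 7, 14 → Instructor = t, t ✓
(Room=Z57, Section=R58): row 8 → Instructor = g ✓
(Room=Z28, Section=R19): row 9 → Instructor = n ✓
(Room=Z14, Section=R58): row 10 → Instructor = i ✓
(Room=Z14, Section=R40): rows 11, 16 → Instructor = o, o ✓
(Room=Z51, Section=R40): row 12 → Instructor = p ✓
Every {Room, Section} value is associated with a single Instructor value, so {Room, Section} → Instructor holds.

Yes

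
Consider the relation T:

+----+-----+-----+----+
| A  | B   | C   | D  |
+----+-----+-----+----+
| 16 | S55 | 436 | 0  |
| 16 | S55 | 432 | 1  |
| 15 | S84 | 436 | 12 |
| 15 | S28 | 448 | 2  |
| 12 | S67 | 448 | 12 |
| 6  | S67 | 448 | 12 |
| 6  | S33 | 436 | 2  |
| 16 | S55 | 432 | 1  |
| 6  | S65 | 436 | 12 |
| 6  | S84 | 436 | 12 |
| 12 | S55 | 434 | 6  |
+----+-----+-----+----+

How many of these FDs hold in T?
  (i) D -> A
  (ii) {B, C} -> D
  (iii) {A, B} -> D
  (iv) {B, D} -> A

1

(i) D -> A: D=12: 5 rows → A takes values {15, 12, 6} — violation; D=2: 2 rows → A takes values {15, 6} — violation — fails.
(ii) {B, C} -> D: every LHS value maps to a single RHS value — holds.
(iii) {A, B} -> D: (A=16, B=S55): 3 rows → D takes values {0, 1} — violation — fails.
(iv) {B, D} -> A: (B=S84, D=12): 2 rows → A takes values {15, 6} — violation; (B=S67, D=12): 2 rows → A takes values {12, 6} — violation — fails.
1 of the 4 dependencies holds.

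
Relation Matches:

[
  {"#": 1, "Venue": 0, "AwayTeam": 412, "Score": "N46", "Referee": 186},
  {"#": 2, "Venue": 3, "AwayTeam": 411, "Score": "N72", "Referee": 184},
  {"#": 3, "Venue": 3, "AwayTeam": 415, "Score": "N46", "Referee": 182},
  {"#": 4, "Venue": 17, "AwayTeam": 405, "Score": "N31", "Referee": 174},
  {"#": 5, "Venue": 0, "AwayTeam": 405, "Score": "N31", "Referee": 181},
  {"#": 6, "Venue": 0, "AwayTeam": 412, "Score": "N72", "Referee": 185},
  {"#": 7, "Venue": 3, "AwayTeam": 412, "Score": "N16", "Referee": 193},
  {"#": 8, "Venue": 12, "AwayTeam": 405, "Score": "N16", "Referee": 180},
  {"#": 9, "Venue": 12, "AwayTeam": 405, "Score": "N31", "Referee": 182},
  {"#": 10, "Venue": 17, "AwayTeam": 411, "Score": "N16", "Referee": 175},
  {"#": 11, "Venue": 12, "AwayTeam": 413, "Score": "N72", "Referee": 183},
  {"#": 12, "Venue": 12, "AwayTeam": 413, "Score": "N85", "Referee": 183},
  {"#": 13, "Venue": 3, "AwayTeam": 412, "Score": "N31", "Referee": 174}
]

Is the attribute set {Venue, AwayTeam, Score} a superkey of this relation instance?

Yes

All 13 rows have distinct {Venue, AwayTeam, Score} values, so {Venue, AwayTeam, Score} → (all attributes) holds and {Venue, AwayTeam, Score} is a superkey.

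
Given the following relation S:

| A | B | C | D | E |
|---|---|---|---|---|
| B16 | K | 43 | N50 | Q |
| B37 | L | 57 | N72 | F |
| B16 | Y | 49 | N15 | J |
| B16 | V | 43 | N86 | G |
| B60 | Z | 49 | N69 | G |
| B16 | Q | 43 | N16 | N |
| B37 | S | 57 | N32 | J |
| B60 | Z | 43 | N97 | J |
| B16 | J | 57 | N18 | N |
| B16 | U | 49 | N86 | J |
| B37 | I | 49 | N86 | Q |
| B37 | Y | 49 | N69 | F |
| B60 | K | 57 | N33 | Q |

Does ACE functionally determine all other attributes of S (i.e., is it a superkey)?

No

Two distinct rows share (A=B16, C=49, E=J), so ACE does not determine every attribute — not a superkey.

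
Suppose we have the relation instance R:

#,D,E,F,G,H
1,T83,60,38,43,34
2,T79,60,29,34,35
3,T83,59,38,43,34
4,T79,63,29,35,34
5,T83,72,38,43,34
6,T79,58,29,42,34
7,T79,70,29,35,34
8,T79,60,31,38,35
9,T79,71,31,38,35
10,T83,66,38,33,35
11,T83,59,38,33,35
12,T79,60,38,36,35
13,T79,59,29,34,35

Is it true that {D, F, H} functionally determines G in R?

(D=T83, F=38, H=34): rows 1, 3, 5 → G = 43, 43, 43 ✓
(D=T79, F=29, H=35): rows 2, 13 → G = 34, 34 ✓
(D=T79, F=29, H=34): rows 4, 6, 7 → G takes values {35, 42} — violation
(D=T79, F=31, H=35): rows 8, 9 → G = 38, 38 ✓
(D=T83, F=38, H=35): rows 10, 11 → G = 33, 33 ✓
(D=T79, F=38, H=35): row 12 → G = 36 ✓
Two rows agree on {D, F, H} but differ on G, so {D, F, H} -> G does not hold.

No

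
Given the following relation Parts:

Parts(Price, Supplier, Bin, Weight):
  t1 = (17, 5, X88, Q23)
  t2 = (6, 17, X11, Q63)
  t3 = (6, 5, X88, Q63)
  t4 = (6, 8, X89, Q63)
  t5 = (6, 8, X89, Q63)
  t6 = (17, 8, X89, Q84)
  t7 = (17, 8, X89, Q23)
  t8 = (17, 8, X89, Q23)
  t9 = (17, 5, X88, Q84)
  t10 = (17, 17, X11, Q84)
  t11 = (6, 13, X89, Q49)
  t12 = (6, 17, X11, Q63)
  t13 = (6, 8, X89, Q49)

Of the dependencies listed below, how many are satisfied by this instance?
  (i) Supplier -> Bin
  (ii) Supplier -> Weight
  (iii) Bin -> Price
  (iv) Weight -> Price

2

(i) Supplier -> Bin: every LHS value maps to a single RHS value — holds.
(ii) Supplier -> Weight: Supplier=5: rows 1, 3, 9 → Weight takes values {Q23, Q63, Q84} — violation; Supplier=17: rows 2, 10, 12 → Weight takes values {Q63, Q84} — violation; Supplier=8: rows 4, 5, 6, 7, 8, 13 → Weight takes values {Q63, Q84, Q23, Q49} — violation — fails.
(iii) Bin -> Price: Bin=X88: rows 1, 3, 9 → Price takes values {17, 6} — violation; Bin=X11: rows 2, 10, 12 → Price takes values {6, 17} — violation; Bin=X89: rows 4, 5, 6, 7, 8, 11, 13 → Price takes values {6, 17} — violation — fails.
(iv) Weight -> Price: every LHS value maps to a single RHS value — holds.
2 of the 4 dependencies hold.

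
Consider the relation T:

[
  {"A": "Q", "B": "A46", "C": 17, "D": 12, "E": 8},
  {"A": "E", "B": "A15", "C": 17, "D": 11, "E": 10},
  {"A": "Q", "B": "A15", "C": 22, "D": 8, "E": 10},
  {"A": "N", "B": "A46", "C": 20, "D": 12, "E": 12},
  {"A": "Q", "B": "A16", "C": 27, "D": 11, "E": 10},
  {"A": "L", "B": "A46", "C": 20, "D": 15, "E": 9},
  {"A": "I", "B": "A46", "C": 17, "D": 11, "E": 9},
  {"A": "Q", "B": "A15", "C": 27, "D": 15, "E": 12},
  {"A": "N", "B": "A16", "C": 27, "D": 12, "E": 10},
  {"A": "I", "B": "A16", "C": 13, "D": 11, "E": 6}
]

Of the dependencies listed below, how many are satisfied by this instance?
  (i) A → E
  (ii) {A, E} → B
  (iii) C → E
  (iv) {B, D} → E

(i) A → E: A=Q: 4 rows → E takes values {8, 10, 12} — violation; A=N: 2 rows → E takes values {12, 10} — violation; A=I: 2 rows → E takes values {9, 6} — violation — fails.
(ii) {A, E} → B: (A=Q, E=10): 2 rows → B takes values {A15, A16} — violation — fails.
(iii) C → E: C=17: 3 rows → E takes values {8, 10, 9} — violation; C=20: 2 rows → E takes values {12, 9} — violation; C=27: 3 rows → E takes values {10, 12} — violation — fails.
(iv) {B, D} → E: (B=A46, D=12): 2 rows → E takes values {8, 12} — violation; (B=A16, D=11): 2 rows → E takes values {10, 6} — violation — fails.
None of the 4 dependencies hold.

0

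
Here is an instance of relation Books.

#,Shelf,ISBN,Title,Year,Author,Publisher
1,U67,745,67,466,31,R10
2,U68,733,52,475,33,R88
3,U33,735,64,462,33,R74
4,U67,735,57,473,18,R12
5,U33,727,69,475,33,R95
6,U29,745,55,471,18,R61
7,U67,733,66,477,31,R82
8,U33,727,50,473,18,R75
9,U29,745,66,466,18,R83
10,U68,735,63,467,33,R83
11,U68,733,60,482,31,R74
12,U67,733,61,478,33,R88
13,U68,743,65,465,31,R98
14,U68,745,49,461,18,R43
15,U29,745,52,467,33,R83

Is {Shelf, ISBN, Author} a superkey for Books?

Rows 6 and 9 have the same {Shelf, ISBN, Author} value (Shelf=U29, ISBN=745, Author=18) but are distinct tuples, so {Shelf, ISBN, Author} does not determine every attribute — not a superkey.

No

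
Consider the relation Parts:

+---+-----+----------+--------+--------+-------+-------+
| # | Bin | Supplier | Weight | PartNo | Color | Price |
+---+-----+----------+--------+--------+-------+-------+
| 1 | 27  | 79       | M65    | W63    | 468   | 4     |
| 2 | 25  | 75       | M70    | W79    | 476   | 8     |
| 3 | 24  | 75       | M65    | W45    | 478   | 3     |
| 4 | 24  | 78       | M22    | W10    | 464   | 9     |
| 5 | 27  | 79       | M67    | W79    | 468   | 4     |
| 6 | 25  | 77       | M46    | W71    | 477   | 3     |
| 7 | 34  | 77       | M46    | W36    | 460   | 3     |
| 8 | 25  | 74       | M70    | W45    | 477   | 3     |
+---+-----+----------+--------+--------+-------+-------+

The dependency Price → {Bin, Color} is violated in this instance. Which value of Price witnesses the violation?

Price=4: rows 1, 5 → {Bin,Color} = (27, 468), (27, 468) ✓
Price=8: row 2 → {Bin,Color} = (25, 476) ✓
Price=3: rows 3, 6, 7, 8 → {Bin,Color} takes values {(24, 478), (25, 477), (34, 460)} — violation
Price=9: row 4 → {Bin,Color} = (24, 464) ✓
The only Price value with inconsistent RHS is Price=3.

3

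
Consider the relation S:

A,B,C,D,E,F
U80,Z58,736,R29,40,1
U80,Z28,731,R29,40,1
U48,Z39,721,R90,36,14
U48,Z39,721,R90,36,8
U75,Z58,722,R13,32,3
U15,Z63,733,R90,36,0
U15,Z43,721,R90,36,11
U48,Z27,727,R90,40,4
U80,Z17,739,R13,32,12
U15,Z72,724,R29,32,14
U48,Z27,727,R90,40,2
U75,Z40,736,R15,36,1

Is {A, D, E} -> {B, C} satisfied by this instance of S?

No

(A=U80, D=R29, E=40): 2 rows → {B,C} takes values {(Z58, 736), (Z28, 731)} — violation
(A=U48, D=R90, E=36): 2 rows → {B,C} = (Z39, 721), (Z39, 721) ✓
(A=U75, D=R13, E=32): 1 row → {B,C} = (Z58, 722) ✓
(A=U15, D=R90, E=36): 2 rows → {B,C} takes values {(Z63, 733), (Z43, 721)} — violation
(A=U48, D=R90, E=40): 2 rows → {B,C} = (Z27, 727), (Z27, 727) ✓
(A=U80, D=R13, E=32): 1 row → {B,C} = (Z17, 739) ✓
(A=U15, D=R29, E=32): 1 row → {B,C} = (Z72, 724) ✓
(A=U75, D=R15, E=36): 1 row → {B,C} = (Z40, 736) ✓
Two rows agree on {A, D, E} but differ on {B, C}, so {A, D, E} -> {B, C} does not hold.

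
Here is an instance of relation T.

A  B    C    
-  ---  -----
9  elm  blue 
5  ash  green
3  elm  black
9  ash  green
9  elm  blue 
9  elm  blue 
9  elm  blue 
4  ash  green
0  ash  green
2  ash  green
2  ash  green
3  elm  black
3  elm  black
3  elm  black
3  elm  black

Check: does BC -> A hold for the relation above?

No

(B=elm, C=blue): 4 rows → A = 9, 9, 9, 9 ✓
(B=ash, C=green): 6 rows → A takes values {5, 9, 4, 0, 2} — violation
(B=elm, C=black): 5 rows → A = 3, 3, 3, 3, 3 ✓
Two rows agree on BC but differ on A, so BC -> A does not hold.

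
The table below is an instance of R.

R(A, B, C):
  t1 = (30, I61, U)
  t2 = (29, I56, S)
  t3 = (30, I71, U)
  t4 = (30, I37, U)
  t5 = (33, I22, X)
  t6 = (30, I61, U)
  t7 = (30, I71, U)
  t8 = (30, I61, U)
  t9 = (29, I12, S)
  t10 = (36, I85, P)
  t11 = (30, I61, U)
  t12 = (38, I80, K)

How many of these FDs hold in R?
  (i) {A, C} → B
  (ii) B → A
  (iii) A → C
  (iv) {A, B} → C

3

(i) {A, C} → B: (A=30, C=U): rows 1, 3, 4, 6, 7, 8, 11 → B takes values {I61, I71, I37} — violation; (A=29, C=S): rows 2, 9 → B takes values {I56, I12} — violation — fails.
(ii) B → A: every LHS value maps to a single RHS value — holds.
(iii) A → C: every LHS value maps to a single RHS value — holds.
(iv) {A, B} → C: every LHS value maps to a single RHS value — holds.
3 of the 4 dependencies hold.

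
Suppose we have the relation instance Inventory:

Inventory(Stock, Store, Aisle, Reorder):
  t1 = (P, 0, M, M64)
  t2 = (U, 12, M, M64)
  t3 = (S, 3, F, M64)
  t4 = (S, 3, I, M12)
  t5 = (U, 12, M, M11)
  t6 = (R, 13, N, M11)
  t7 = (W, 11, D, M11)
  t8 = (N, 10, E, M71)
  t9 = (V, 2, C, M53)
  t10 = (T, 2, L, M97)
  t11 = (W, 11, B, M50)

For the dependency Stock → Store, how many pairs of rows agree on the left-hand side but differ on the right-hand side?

0

Stock=U: all 2 rows agree on Store — 0 pairs.
Stock=S: all 2 rows agree on Store — 0 pairs.
Stock=W: all 2 rows agree on Store — 0 pairs.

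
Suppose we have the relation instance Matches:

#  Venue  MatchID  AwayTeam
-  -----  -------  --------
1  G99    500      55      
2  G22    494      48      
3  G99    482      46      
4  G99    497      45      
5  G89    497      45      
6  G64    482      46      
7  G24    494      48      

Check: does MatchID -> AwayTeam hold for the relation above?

Yes

MatchID=500: row 1 → AwayTeam = 55 ✓
MatchID=494: rows 2, 7 → AwayTeam = 48, 48 ✓
MatchID=482: rows 3, 6 → AwayTeam = 46, 46 ✓
MatchID=497: rows 4, 5 → AwayTeam = 45, 45 ✓
Every MatchID value is associated with a single AwayTeam value, so MatchID -> AwayTeam holds.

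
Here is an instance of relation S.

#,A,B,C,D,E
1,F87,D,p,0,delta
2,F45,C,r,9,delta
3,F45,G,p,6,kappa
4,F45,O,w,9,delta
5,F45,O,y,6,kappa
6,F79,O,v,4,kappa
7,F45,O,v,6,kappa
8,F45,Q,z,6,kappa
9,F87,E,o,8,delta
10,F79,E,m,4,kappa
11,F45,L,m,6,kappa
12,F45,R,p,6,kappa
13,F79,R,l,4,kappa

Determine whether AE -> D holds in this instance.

(A=F87, E=delta): rows 1, 9 → D takes values {0, 8} — violation
(A=F45, E=delta): rows 2, 4 → D = 9, 9 ✓
(A=F45, E=kappa): rows 3, 5, 7, 8, 11, 12 → D = 6, 6, 6, 6, 6, 6 ✓
(A=F79, E=kappa): rows 6, 10, 13 → D = 4, 4, 4 ✓
Two rows agree on AE but differ on D, so AE -> D does not hold.

No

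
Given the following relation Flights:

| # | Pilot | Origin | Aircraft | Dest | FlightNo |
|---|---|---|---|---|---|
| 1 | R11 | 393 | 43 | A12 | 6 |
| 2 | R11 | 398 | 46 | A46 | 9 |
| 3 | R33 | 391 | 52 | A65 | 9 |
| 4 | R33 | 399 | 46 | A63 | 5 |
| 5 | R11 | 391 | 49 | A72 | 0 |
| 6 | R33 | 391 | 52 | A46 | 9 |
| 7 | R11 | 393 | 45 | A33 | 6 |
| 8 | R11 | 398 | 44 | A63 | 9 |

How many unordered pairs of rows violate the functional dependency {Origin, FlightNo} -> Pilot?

0

(Origin=393, FlightNo=6): all 2 rows agree on Pilot — 0 pairs.
(Origin=398, FlightNo=9): all 2 rows agree on Pilot — 0 pairs.
(Origin=391, FlightNo=9): all 2 rows agree on Pilot — 0 pairs.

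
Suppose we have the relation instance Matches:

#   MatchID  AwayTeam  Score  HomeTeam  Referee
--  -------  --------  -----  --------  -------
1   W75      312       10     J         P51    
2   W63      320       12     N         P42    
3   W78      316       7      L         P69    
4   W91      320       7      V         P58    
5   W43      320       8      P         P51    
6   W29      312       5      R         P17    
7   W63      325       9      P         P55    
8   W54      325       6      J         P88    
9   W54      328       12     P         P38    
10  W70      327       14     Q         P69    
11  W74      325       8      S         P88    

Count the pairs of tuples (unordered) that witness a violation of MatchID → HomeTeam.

MatchID=W63: violating pairs (2,7) — 1 pair.
MatchID=W54: violating pairs (8,9) — 1 pair.

2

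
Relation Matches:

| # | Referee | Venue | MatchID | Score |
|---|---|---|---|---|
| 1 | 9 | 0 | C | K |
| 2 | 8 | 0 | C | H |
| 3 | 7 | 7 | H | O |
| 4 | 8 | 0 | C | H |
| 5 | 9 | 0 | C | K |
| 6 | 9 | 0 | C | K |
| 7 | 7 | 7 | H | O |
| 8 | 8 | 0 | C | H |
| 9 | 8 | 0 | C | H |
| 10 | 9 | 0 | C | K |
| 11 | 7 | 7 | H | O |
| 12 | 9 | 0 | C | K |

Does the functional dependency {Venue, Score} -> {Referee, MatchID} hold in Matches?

(Venue=0, Score=K): rows 1, 5, 6, 10, 12 → {Referee,MatchID} = (9, C), (9, C), (9, C), (9, C), (9, C) ✓
(Venue=0, Score=H): rows 2, 4, 8, 9 → {Referee,MatchID} = (8, C), (8, C), (8, C), (8, C) ✓
(Venue=7, Score=O): rows 3, 7, 11 → {Referee,MatchID} = (7, H), (7, H), (7, H) ✓
Every {Venue, Score} value is associated with a single {Referee, MatchID} value, so {Venue, Score} -> {Referee, MatchID} holds.

Yes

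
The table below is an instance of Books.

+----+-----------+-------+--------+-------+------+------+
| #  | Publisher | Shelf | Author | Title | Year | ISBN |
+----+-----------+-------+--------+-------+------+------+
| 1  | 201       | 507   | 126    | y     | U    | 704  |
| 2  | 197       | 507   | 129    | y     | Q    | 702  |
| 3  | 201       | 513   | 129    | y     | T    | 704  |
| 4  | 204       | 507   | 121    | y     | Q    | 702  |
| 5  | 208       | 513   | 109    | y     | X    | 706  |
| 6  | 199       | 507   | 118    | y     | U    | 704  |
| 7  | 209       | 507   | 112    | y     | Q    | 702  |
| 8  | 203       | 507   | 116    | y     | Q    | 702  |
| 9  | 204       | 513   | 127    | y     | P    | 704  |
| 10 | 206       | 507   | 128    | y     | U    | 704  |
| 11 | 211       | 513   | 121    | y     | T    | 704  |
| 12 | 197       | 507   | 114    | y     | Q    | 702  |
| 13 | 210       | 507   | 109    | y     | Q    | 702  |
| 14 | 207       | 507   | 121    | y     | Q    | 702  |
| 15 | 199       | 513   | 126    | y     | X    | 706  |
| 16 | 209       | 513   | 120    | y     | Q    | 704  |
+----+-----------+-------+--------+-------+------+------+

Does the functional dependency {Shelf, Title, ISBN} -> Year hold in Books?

(Shelf=507, Title=y, ISBN=704): rows 1, 6, 10 → Year = U, U, U ✓
(Shelf=507, Title=y, ISBN=702): rows 2, 4, 7, 8, 12, 13, 14 → Year = Q, Q, Q, Q, Q, Q, Q ✓
(Shelf=513, Title=y, ISBN=704): rows 3, 9, 11, 16 → Year takes values {T, P, Q} — violation
(Shelf=513, Title=y, ISBN=706): rows 5, 15 → Year = X, X ✓
Two rows agree on {Shelf, Title, ISBN} but differ on Year, so {Shelf, Title, ISBN} -> Year does not hold.

No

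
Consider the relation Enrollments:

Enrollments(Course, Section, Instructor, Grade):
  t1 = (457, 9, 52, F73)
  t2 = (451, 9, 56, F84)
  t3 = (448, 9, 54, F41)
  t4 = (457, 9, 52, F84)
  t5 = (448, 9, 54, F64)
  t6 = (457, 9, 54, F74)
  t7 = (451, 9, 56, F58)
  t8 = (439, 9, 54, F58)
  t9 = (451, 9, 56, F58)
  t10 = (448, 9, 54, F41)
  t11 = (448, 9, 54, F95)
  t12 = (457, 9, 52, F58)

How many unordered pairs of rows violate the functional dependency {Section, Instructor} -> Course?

9

(Section=9, Instructor=52): all 3 rows agree on Course — 0 pairs.
(Section=9, Instructor=56): all 3 rows agree on Course — 0 pairs.
(Section=9, Instructor=54): violating pairs (3,6), (3,8), (5,6), (5,8), (6,8), (6,10), (6,11), (8,10), (8,11) — 9 pairs.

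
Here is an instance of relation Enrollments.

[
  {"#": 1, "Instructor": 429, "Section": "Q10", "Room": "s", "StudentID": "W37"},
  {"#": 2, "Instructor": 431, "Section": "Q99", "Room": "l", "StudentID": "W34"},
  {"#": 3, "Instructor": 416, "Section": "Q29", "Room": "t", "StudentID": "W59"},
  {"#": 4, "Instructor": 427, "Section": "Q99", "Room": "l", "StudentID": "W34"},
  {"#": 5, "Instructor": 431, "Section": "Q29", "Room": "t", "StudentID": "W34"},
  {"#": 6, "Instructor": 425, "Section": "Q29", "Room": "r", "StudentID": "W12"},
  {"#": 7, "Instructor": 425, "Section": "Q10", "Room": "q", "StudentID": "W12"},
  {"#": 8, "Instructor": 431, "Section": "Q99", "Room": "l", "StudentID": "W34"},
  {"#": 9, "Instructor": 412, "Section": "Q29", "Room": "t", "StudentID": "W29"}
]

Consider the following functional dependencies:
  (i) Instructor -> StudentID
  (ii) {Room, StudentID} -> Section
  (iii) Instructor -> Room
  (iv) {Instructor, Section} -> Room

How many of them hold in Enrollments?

(i) Instructor -> StudentID: every LHS value maps to a single RHS value — holds.
(ii) {Room, StudentID} -> Section: every LHS value maps to a single RHS value — holds.
(iii) Instructor -> Room: Instructor=431: rows 2, 5, 8 → Room takes values {l, t} — violation; Instructor=425: rows 6, 7 → Room takes values {r, q} — violation — fails.
(iv) {Instructor, Section} -> Room: every LHS value maps to a single RHS value — holds.
3 of the 4 dependencies hold.

3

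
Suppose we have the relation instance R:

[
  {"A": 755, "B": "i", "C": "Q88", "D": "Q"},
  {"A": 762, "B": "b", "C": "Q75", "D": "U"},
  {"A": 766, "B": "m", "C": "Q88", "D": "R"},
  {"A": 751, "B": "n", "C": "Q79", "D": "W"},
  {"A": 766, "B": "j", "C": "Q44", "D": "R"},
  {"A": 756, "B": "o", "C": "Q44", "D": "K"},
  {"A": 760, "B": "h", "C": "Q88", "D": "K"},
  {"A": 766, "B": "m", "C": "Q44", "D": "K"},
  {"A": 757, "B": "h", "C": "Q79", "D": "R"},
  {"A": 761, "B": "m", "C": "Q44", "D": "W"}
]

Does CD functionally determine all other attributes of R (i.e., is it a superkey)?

No

Two distinct rows share (C=Q44, D=K), so CD does not determine every attribute — not a superkey.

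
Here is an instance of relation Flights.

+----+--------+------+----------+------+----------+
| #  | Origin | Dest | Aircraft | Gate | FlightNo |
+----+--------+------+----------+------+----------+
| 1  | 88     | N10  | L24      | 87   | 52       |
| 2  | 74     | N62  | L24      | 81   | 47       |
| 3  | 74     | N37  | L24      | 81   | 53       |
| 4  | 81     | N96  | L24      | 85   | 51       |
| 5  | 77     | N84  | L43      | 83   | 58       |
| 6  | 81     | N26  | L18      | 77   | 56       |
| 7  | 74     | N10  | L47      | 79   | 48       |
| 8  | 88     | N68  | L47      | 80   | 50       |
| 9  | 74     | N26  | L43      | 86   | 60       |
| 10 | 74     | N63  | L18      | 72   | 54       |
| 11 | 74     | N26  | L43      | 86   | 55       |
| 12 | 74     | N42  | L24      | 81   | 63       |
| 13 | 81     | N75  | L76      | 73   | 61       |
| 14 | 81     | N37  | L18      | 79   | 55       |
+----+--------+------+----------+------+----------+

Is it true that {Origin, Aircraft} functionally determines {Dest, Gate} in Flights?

(Origin=88, Aircraft=L24): row 1 → {Dest,Gate} = (N10, 87) ✓
(Origin=74, Aircraft=L24): rows 2, 3, 12 → {Dest,Gate} takes values {(N62, 81), (N37, 81), (N42, 81)} — violation
(Origin=81, Aircraft=L24): row 4 → {Dest,Gate} = (N96, 85) ✓
(Origin=77, Aircraft=L43): row 5 → {Dest,Gate} = (N84, 83) ✓
(Origin=81, Aircraft=L18): rows 6, 14 → {Dest,Gate} takes values {(N26, 77), (N37, 79)} — violation
(Origin=74, Aircraft=L47): row 7 → {Dest,Gate} = (N10, 79) ✓
(Origin=88, Aircraft=L47): row 8 → {Dest,Gate} = (N68, 80) ✓
(Origin=74, Aircraft=L43): rows 9, 11 → {Dest,Gate} = (N26, 86), (N26, 86) ✓
(Origin=74, Aircraft=L18): row 10 → {Dest,Gate} = (N63, 72) ✓
(Origin=81, Aircraft=L76): row 13 → {Dest,Gate} = (N75, 73) ✓
Two rows agree on {Origin, Aircraft} but differ on {Dest, Gate}, so {Origin, Aircraft} → {Dest, Gate} does not hold.

No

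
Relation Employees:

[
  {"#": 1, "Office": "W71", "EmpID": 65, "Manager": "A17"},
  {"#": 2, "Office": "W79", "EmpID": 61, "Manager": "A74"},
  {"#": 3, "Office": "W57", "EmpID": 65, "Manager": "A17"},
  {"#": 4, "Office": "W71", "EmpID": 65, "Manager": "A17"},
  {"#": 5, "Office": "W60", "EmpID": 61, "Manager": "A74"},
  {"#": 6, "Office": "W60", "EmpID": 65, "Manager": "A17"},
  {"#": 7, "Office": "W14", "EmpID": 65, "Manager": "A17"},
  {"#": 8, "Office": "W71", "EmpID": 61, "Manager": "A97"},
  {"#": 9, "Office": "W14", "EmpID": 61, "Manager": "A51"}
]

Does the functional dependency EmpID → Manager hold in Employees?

EmpID=65: rows 1, 3, 4, 6, 7 → Manager = A17, A17, A17, A17, A17 ✓
EmpID=61: rows 2, 5, 8, 9 → Manager takes values {A74, A97, A51} — violation
Two rows agree on EmpID but differ on Manager, so EmpID → Manager does not hold.

No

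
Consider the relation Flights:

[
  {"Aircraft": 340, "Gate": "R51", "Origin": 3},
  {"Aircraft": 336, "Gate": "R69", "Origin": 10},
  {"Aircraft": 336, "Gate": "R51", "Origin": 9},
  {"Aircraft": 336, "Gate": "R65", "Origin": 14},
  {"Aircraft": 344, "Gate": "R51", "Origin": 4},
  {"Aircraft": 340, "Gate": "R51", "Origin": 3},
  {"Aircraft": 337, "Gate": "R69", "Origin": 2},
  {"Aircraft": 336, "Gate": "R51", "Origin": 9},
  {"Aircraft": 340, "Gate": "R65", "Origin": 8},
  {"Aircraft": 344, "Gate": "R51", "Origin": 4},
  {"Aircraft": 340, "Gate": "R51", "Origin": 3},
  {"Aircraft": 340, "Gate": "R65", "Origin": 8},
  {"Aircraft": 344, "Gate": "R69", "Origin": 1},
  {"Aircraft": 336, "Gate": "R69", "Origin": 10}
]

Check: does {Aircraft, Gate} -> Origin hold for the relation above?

Yes

(Aircraft=340, Gate=R51): 3 rows → Origin = 3, 3, 3 ✓
(Aircraft=336, Gate=R69): 2 rows → Origin = 10, 10 ✓
(Aircraft=336, Gate=R51): 2 rows → Origin = 9, 9 ✓
(Aircraft=336, Gate=R65): 1 row → Origin = 14 ✓
(Aircraft=344, Gate=R51): 2 rows → Origin = 4, 4 ✓
(Aircraft=337, Gate=R69): 1 row → Origin = 2 ✓
(Aircraft=340, Gate=R65): 2 rows → Origin = 8, 8 ✓
(Aircraft=344, Gate=R69): 1 row → Origin = 1 ✓
Every {Aircraft, Gate} value is associated with a single Origin value, so {Aircraft, Gate} -> Origin holds.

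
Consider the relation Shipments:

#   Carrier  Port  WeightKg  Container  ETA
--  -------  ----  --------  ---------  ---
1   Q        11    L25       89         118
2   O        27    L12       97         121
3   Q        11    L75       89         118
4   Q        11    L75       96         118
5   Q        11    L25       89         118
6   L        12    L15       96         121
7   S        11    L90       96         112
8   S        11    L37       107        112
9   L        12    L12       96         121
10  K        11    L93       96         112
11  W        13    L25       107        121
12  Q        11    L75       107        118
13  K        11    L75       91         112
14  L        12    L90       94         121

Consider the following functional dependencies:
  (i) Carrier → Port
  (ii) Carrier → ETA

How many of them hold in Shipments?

(i) Carrier → Port: every LHS value maps to a single RHS value — holds.
(ii) Carrier → ETA: every LHS value maps to a single RHS value — holds.
2 of the 2 dependencies hold.

2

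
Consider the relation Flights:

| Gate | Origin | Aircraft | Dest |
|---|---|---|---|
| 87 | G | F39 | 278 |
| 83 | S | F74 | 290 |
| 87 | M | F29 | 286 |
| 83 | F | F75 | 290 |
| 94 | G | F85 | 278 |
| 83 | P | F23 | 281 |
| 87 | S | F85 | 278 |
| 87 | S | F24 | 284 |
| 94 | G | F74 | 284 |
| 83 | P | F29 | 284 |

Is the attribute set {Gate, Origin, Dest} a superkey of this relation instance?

All 10 rows have distinct {Gate, Origin, Dest} values, so {Gate, Origin, Dest} → (all attributes) holds and {Gate, Origin, Dest} is a superkey.

Yes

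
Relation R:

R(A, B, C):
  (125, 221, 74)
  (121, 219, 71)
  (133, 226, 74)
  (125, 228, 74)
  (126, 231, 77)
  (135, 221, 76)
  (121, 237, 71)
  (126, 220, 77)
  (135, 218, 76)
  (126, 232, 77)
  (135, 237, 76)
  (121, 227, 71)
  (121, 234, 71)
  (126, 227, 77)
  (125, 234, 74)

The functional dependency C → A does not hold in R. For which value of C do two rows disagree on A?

C=74: 4 rows → A takes values {125, 133} — violation
C=71: 4 rows → A = 121, 121, 121, 121 ✓
C=77: 4 rows → A = 126, 126, 126, 126 ✓
C=76: 3 rows → A = 135, 135, 135 ✓
The only C value with inconsistent A is C=74.

74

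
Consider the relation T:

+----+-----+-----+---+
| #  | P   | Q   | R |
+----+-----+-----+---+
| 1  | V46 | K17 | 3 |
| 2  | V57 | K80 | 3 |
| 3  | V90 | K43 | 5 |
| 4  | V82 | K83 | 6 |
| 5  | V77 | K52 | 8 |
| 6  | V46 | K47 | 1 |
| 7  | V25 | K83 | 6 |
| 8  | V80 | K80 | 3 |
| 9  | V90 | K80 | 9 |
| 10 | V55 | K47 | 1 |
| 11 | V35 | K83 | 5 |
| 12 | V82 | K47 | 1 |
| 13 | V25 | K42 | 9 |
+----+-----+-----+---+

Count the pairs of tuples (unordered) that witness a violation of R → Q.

4

R=3: violating pairs (1,2), (1,8) — 2 pairs.
R=5: violating pairs (3,11) — 1 pair.
R=6: all 2 rows agree on Q — 0 pairs.
R=1: all 3 rows agree on Q — 0 pairs.
R=9: violating pairs (9,13) — 1 pair.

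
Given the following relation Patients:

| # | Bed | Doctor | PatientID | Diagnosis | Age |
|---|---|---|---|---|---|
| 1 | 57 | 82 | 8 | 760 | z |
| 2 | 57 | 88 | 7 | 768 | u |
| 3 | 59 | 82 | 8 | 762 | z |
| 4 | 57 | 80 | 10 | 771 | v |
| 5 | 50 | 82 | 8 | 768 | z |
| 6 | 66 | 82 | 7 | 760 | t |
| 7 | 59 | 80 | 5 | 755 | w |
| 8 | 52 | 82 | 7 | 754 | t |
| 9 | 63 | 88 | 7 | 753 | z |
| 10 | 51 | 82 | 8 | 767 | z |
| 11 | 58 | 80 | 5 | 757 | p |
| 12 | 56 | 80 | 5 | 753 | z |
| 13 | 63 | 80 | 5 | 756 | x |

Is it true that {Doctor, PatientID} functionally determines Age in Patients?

(Doctor=82, PatientID=8): rows 1, 3, 5, 10 → Age = z, z, z, z ✓
(Doctor=88, PatientID=7): rows 2, 9 → Age takes values {u, z} — violation
(Doctor=80, PatientID=10): row 4 → Age = v ✓
(Doctor=82, PatientID=7): rows 6, 8 → Age = t, t ✓
(Doctor=80, PatientID=5): rows 7, 11, 12, 13 → Age takes values {w, p, z, x} — violation
Two rows agree on {Doctor, PatientID} but differ on Age, so {Doctor, PatientID} → Age does not hold.

No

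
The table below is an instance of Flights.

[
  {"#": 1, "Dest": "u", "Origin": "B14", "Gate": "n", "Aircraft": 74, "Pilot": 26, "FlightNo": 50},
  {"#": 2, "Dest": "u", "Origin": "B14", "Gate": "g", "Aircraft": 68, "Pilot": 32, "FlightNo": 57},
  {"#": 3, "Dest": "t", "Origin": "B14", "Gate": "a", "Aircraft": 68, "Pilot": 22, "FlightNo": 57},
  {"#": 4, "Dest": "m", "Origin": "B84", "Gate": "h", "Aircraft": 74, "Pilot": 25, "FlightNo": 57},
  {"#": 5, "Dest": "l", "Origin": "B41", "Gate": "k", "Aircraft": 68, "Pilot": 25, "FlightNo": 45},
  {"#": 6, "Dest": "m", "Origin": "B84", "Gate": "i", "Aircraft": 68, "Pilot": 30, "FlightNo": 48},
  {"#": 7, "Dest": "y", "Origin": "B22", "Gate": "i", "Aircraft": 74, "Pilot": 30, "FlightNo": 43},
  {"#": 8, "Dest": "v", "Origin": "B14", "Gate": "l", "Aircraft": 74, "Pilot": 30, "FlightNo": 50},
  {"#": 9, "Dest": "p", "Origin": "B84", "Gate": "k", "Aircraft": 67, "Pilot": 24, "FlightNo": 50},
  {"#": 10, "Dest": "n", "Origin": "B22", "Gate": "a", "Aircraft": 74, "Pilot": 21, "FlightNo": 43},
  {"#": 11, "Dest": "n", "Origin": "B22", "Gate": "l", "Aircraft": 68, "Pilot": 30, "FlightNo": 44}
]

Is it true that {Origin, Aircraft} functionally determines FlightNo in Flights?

(Origin=B14, Aircraft=74): rows 1, 8 → FlightNo = 50, 50 ✓
(Origin=B14, Aircraft=68): rows 2, 3 → FlightNo = 57, 57 ✓
(Origin=B84, Aircraft=74): row 4 → FlightNo = 57 ✓
(Origin=B41, Aircraft=68): row 5 → FlightNo = 45 ✓
(Origin=B84, Aircraft=68): row 6 → FlightNo = 48 ✓
(Origin=B22, Aircraft=74): rows 7, 10 → FlightNo = 43, 43 ✓
(Origin=B84, Aircraft=67): row 9 → FlightNo = 50 ✓
(Origin=B22, Aircraft=68): row 11 → FlightNo = 44 ✓
Every {Origin, Aircraft} value is associated with a single FlightNo value, so {Origin, Aircraft} → FlightNo holds.

Yes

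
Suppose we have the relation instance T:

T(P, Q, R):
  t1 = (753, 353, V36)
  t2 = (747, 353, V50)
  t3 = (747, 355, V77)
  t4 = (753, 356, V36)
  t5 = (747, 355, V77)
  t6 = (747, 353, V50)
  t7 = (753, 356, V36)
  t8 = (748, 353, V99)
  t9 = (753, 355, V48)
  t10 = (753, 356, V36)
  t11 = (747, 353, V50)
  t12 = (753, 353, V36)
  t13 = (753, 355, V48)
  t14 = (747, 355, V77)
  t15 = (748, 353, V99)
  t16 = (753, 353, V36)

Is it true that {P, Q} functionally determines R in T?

Yes

(P=753, Q=353): rows 1, 12, 16 → R = V36, V36, V36 ✓
(P=747, Q=353): rows 2, 6, 11 → R = V50, V50, V50 ✓
(P=747, Q=355): rows 3, 5, 14 → R = V77, V77, V77 ✓
(P=753, Q=356): rows 4, 7, 10 → R = V36, V36, V36 ✓
(P=748, Q=353): rows 8, 15 → R = V99, V99 ✓
(P=753, Q=355): rows 9, 13 → R = V48, V48 ✓
Every {P, Q} value is associated with a single R value, so {P, Q} → R holds.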